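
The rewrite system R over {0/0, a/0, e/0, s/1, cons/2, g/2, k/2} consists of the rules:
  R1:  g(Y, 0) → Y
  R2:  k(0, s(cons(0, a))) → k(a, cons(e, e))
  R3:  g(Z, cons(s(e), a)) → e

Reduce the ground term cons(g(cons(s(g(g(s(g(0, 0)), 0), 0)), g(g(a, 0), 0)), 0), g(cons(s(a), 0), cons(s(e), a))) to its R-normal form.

1. cons(g(cons(s(g(g(s(g(0, 0)), 0), 0)), g(g(a, 0), 0)), 0), g(cons(s(a), 0), cons(s(e), a)))  →  cons(cons(s(g(g(s(g(0, 0)), 0), 0)), g(g(a, 0), 0)), g(cons(s(a), 0), cons(s(e), a)))   [R1 at 1]
2. cons(cons(s(g(g(s(g(0, 0)), 0), 0)), g(g(a, 0), 0)), g(cons(s(a), 0), cons(s(e), a)))  →  cons(cons(s(g(s(g(0, 0)), 0)), g(g(a, 0), 0)), g(cons(s(a), 0), cons(s(e), a)))   [R1 at 1.1.1]
3. cons(cons(s(g(s(g(0, 0)), 0)), g(g(a, 0), 0)), g(cons(s(a), 0), cons(s(e), a)))  →  cons(cons(s(s(g(0, 0))), g(g(a, 0), 0)), g(cons(s(a), 0), cons(s(e), a)))   [R1 at 1.1.1]
4. cons(cons(s(s(g(0, 0))), g(g(a, 0), 0)), g(cons(s(a), 0), cons(s(e), a)))  →  cons(cons(s(s(0)), g(g(a, 0), 0)), g(cons(s(a), 0), cons(s(e), a)))   [R1 at 1.1.1.1]
5. cons(cons(s(s(0)), g(g(a, 0), 0)), g(cons(s(a), 0), cons(s(e), a)))  →  cons(cons(s(s(0)), g(a, 0)), g(cons(s(a), 0), cons(s(e), a)))   [R1 at 1.2]
6. cons(cons(s(s(0)), g(a, 0)), g(cons(s(a), 0), cons(s(e), a)))  →  cons(cons(s(s(0)), a), g(cons(s(a), 0), cons(s(e), a)))   [R1 at 1.2]
7. cons(cons(s(s(0)), a), g(cons(s(a), 0), cons(s(e), a)))  →  cons(cons(s(s(0)), a), e)   [R3 at 2]

cons(cons(s(s(0)), a), e)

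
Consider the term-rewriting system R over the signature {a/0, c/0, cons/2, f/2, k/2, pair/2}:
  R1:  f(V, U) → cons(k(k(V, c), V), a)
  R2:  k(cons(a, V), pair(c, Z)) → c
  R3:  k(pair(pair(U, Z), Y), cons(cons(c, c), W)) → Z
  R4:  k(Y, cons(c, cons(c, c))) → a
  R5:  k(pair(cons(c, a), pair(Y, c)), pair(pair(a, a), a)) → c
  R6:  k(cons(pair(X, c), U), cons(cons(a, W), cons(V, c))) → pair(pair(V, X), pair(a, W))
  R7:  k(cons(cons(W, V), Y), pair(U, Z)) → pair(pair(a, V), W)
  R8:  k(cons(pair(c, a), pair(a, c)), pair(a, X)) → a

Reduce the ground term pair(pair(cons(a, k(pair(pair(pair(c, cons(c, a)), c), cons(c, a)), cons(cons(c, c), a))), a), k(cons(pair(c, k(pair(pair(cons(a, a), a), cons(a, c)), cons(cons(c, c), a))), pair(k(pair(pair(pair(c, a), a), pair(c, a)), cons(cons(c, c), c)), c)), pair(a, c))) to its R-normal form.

pair(pair(cons(a, c), a), a)

1. pair(pair(cons(a, k(pair(pair(pair(c, cons(c, a)), c), cons(c, a)), cons(cons(c, c), a))), a), k(cons(pair(c, k(pair(pair(cons(a, a), a), cons(a, c)), cons(cons(c, c), a))), pair(k(pair(pair(pair(c, a), a), pair(c, a)), cons(cons(c, c), c)), c)), pair(a, c)))  →  pair(pair(cons(a, c), a), k(cons(pair(c, k(pair(pair(cons(a, a), a), cons(a, c)), cons(cons(c, c), a))), pair(k(pair(pair(pair(c, a), a), pair(c, a)), cons(cons(c, c), c)), c)), pair(a, c)))   [R3 at 1.1.2]
2. pair(pair(cons(a, c), a), k(cons(pair(c, k(pair(pair(cons(a, a), a), cons(a, c)), cons(cons(c, c), a))), pair(k(pair(pair(pair(c, a), a), pair(c, a)), cons(cons(c, c), c)), c)), pair(a, c)))  →  pair(pair(cons(a, c), a), k(cons(pair(c, a), pair(k(pair(pair(pair(c, a), a), pair(c, a)), cons(cons(c, c), c)), c)), pair(a, c)))   [R3 at 2.1.1.2]
3. pair(pair(cons(a, c), a), k(cons(pair(c, a), pair(k(pair(pair(pair(c, a), a), pair(c, a)), cons(cons(c, c), c)), c)), pair(a, c)))  →  pair(pair(cons(a, c), a), k(cons(pair(c, a), pair(a, c)), pair(a, c)))   [R3 at 2.1.2.1]
4. pair(pair(cons(a, c), a), k(cons(pair(c, a), pair(a, c)), pair(a, c)))  →  pair(pair(cons(a, c), a), a)   [R8 at 2]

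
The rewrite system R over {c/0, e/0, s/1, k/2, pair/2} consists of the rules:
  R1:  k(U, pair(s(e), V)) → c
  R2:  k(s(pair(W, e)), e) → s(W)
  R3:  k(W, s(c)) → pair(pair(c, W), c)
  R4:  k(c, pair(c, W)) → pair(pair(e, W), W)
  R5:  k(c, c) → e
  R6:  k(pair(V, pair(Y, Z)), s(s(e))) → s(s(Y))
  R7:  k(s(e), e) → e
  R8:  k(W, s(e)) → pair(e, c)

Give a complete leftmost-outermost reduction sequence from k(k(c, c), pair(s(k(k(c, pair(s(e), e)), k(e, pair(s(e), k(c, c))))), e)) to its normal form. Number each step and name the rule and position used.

c

1. k(k(c, c), pair(s(k(k(c, pair(s(e), e)), k(e, pair(s(e), k(c, c))))), e))  →  k(e, pair(s(k(k(c, pair(s(e), e)), k(e, pair(s(e), k(c, c))))), e))   [R5 at 1]
2. k(e, pair(s(k(k(c, pair(s(e), e)), k(e, pair(s(e), k(c, c))))), e))  →  k(e, pair(s(k(c, k(e, pair(s(e), k(c, c))))), e))   [R1 at 2.1.1.1]
3. k(e, pair(s(k(c, k(e, pair(s(e), k(c, c))))), e))  →  k(e, pair(s(k(c, c)), e))   [R1 at 2.1.1.2]
4. k(e, pair(s(k(c, c)), e))  →  k(e, pair(s(e), e))   [R5 at 2.1.1]
5. k(e, pair(s(e), e))  →  c   [R1 at ε]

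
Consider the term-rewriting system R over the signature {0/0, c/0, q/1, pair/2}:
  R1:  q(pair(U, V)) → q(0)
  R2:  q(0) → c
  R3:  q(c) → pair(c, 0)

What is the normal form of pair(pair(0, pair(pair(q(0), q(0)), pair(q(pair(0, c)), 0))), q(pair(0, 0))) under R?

1. pair(pair(0, pair(pair(q(0), q(0)), pair(q(pair(0, c)), 0))), q(pair(0, 0)))  →  pair(pair(0, pair(pair(c, q(0)), pair(q(pair(0, c)), 0))), q(pair(0, 0)))   [R2 at 1.2.1.1]
2. pair(pair(0, pair(pair(c, q(0)), pair(q(pair(0, c)), 0))), q(pair(0, 0)))  →  pair(pair(0, pair(pair(c, c), pair(q(pair(0, c)), 0))), q(pair(0, 0)))   [R2 at 1.2.1.2]
3. pair(pair(0, pair(pair(c, c), pair(q(pair(0, c)), 0))), q(pair(0, 0)))  →  pair(pair(0, pair(pair(c, c), pair(q(0), 0))), q(pair(0, 0)))   [R1 at 1.2.2.1]
4. pair(pair(0, pair(pair(c, c), pair(q(0), 0))), q(pair(0, 0)))  →  pair(pair(0, pair(pair(c, c), pair(c, 0))), q(pair(0, 0)))   [R2 at 1.2.2.1]
5. pair(pair(0, pair(pair(c, c), pair(c, 0))), q(pair(0, 0)))  →  pair(pair(0, pair(pair(c, c), pair(c, 0))), q(0))   [R1 at 2]
6. pair(pair(0, pair(pair(c, c), pair(c, 0))), q(0))  →  pair(pair(0, pair(pair(c, c), pair(c, 0))), c)   [R2 at 2]

pair(pair(0, pair(pair(c, c), pair(c, 0))), c)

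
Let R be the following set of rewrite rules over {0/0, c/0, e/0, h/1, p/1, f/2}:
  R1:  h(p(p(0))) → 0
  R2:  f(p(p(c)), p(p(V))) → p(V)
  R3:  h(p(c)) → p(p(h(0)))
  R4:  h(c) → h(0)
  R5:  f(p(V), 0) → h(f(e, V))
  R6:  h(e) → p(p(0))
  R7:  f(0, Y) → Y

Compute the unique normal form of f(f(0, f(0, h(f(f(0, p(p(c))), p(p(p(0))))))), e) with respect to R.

1. f(f(0, f(0, h(f(f(0, p(p(c))), p(p(p(0))))))), e)  →  f(f(0, h(f(f(0, p(p(c))), p(p(p(0)))))), e)   [R7 at 1]
2. f(f(0, h(f(f(0, p(p(c))), p(p(p(0)))))), e)  →  f(h(f(f(0, p(p(c))), p(p(p(0))))), e)   [R7 at 1]
3. f(h(f(f(0, p(p(c))), p(p(p(0))))), e)  →  f(h(f(p(p(c)), p(p(p(0))))), e)   [R7 at 1.1.1]
4. f(h(f(p(p(c)), p(p(p(0))))), e)  →  f(h(p(p(0))), e)   [R2 at 1.1]
5. f(h(p(p(0))), e)  →  f(0, e)   [R1 at 1]
6. f(0, e)  →  e   [R7 at ε]

e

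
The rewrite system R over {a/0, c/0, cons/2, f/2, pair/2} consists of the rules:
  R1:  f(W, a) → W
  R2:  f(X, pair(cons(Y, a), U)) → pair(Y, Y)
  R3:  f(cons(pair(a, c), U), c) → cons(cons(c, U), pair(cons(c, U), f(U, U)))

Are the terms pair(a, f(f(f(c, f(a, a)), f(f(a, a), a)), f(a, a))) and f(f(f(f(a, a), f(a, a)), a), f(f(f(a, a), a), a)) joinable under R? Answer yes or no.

no — NF(t₁) = pair(a, c), NF(t₂) = a

Reduce t₁ = pair(a, f(f(f(c, f(a, a)), f(f(a, a), a)), f(a, a))):
1. pair(a, f(f(f(c, f(a, a)), f(f(a, a), a)), f(a, a)))  →  pair(a, f(f(f(c, a), f(f(a, a), a)), f(a, a)))   [R1 at 2.1.1.2]
2. pair(a, f(f(f(c, a), f(f(a, a), a)), f(a, a)))  →  pair(a, f(f(c, f(f(a, a), a)), f(a, a)))   [R1 at 2.1.1]
3. pair(a, f(f(c, f(f(a, a), a)), f(a, a)))  →  pair(a, f(f(c, f(a, a)), f(a, a)))   [R1 at 2.1.2]
4. pair(a, f(f(c, f(a, a)), f(a, a)))  →  pair(a, f(f(c, a), f(a, a)))   [R1 at 2.1.2]
5. pair(a, f(f(c, a), f(a, a)))  →  pair(a, f(c, f(a, a)))   [R1 at 2.1]
6. pair(a, f(c, f(a, a)))  →  pair(a, f(c, a))   [R1 at 2.2]
7. pair(a, f(c, a))  →  pair(a, c)   [R1 at 2]

Reduce t₂ = f(f(f(f(a, a), f(a, a)), a), f(f(f(a, a), a), a)):
1. f(f(f(f(a, a), f(a, a)), a), f(f(f(a, a), a), a))  →  f(f(f(a, a), f(a, a)), f(f(f(a, a), a), a))   [R1 at 1]
2. f(f(f(a, a), f(a, a)), f(f(f(a, a), a), a))  →  f(f(a, f(a, a)), f(f(f(a, a), a), a))   [R1 at 1.1]
3. f(f(a, f(a, a)), f(f(f(a, a), a), a))  →  f(f(a, a), f(f(f(a, a), a), a))   [R1 at 1.2]
4. f(f(a, a), f(f(f(a, a), a), a))  →  f(a, f(f(f(a, a), a), a))   [R1 at 1]
5. f(a, f(f(f(a, a), a), a))  →  f(a, f(f(a, a), a))   [R1 at 2]
6. f(a, f(f(a, a), a))  →  f(a, f(a, a))   [R1 at 2]
7. f(a, f(a, a))  →  f(a, a)   [R1 at 2]
8. f(a, a)  →  a   [R1 at ε]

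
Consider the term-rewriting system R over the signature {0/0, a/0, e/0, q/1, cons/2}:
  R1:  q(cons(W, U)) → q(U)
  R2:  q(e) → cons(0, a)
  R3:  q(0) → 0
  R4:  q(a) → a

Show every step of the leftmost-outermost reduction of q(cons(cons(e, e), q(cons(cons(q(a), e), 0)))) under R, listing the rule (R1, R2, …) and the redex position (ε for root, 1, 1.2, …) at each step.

0

1. q(cons(cons(e, e), q(cons(cons(q(a), e), 0))))  →  q(q(cons(cons(q(a), e), 0)))   [R1 at ε]
2. q(q(cons(cons(q(a), e), 0)))  →  q(q(0))   [R1 at 1]
3. q(q(0))  →  q(0)   [R3 at 1]
4. q(0)  →  0   [R3 at ε]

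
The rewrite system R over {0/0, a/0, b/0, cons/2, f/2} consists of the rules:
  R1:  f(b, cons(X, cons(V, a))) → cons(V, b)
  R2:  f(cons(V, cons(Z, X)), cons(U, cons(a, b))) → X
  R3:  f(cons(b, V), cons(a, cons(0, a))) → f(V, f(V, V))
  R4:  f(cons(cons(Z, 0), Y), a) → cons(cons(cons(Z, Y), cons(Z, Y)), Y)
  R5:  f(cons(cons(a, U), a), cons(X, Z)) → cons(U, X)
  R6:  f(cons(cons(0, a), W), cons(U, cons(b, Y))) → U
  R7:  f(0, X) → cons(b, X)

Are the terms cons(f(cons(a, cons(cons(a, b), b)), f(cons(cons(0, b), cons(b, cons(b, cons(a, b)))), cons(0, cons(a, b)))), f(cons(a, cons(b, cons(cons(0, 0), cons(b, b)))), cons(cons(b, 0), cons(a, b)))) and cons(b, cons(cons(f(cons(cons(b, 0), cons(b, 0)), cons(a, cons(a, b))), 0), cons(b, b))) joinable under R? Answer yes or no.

Reduce t₁ = cons(f(cons(a, cons(cons(a, b), b)), f(cons(cons(0, b), cons(b, cons(b, cons(a, b)))), cons(0, cons(a, b)))), f(cons(a, cons(b, cons(cons(0, 0), cons(b, b)))), cons(cons(b, 0), cons(a, b)))):
1. cons(f(cons(a, cons(cons(a, b), b)), f(cons(cons(0, b), cons(b, cons(b, cons(a, b)))), cons(0, cons(a, b)))), f(cons(a, cons(b, cons(cons(0, 0), cons(b, b)))), cons(cons(b, 0), cons(a, b))))  →  cons(f(cons(a, cons(cons(a, b), b)), cons(b, cons(a, b))), f(cons(a, cons(b, cons(cons(0, 0), cons(b, b)))), cons(cons(b, 0), cons(a, b))))   [R2 at 1.2]
2. cons(f(cons(a, cons(cons(a, b), b)), cons(b, cons(a, b))), f(cons(a, cons(b, cons(cons(0, 0), cons(b, b)))), cons(cons(b, 0), cons(a, b))))  →  cons(b, f(cons(a, cons(b, cons(cons(0, 0), cons(b, b)))), cons(cons(b, 0), cons(a, b))))   [R2 at 1]
3. cons(b, f(cons(a, cons(b, cons(cons(0, 0), cons(b, b)))), cons(cons(b, 0), cons(a, b))))  →  cons(b, cons(cons(0, 0), cons(b, b)))   [R2 at 2]

Reduce t₂ = cons(b, cons(cons(f(cons(cons(b, 0), cons(b, 0)), cons(a, cons(a, b))), 0), cons(b, b))):
1. cons(b, cons(cons(f(cons(cons(b, 0), cons(b, 0)), cons(a, cons(a, b))), 0), cons(b, b)))  →  cons(b, cons(cons(0, 0), cons(b, b)))   [R2 at 2.1.1]

yes — NF(t₁) = cons(b, cons(cons(0, 0), cons(b, b))), NF(t₂) = cons(b, cons(cons(0, 0), cons(b, b)))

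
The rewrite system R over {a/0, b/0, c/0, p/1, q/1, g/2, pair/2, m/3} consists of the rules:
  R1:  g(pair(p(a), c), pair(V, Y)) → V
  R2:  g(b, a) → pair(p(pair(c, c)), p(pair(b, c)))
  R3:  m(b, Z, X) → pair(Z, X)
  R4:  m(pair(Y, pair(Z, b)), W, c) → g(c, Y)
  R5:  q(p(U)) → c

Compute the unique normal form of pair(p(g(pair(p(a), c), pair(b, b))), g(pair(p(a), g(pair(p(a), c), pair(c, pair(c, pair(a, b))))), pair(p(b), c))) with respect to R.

1. pair(p(g(pair(p(a), c), pair(b, b))), g(pair(p(a), g(pair(p(a), c), pair(c, pair(c, pair(a, b))))), pair(p(b), c)))  →  pair(p(b), g(pair(p(a), g(pair(p(a), c), pair(c, pair(c, pair(a, b))))), pair(p(b), c)))   [R1 at 1.1]
2. pair(p(b), g(pair(p(a), g(pair(p(a), c), pair(c, pair(c, pair(a, b))))), pair(p(b), c)))  →  pair(p(b), g(pair(p(a), c), pair(p(b), c)))   [R1 at 2.1.2]
3. pair(p(b), g(pair(p(a), c), pair(p(b), c)))  →  pair(p(b), p(b))   [R1 at 2]

pair(p(b), p(b))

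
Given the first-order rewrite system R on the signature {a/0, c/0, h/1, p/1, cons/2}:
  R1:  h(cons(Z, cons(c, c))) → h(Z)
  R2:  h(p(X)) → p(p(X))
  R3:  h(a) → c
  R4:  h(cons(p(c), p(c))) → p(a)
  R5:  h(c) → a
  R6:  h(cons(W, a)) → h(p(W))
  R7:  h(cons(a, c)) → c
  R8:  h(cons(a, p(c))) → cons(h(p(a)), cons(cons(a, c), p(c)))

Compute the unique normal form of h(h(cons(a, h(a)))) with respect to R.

1. h(h(cons(a, h(a))))  →  h(h(cons(a, c)))   [R3 at 1.1.2]
2. h(h(cons(a, c)))  →  h(c)   [R7 at 1]
3. h(c)  →  a   [R5 at ε]

a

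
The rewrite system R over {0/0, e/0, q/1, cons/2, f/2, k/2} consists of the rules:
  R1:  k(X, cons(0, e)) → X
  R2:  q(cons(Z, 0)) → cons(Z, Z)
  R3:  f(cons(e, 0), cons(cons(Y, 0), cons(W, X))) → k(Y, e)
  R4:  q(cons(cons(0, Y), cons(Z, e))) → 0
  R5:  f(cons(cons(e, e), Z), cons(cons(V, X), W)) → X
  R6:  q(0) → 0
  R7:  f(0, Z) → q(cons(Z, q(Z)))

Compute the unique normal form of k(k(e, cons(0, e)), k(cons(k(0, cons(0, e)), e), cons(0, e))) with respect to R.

e

1. k(k(e, cons(0, e)), k(cons(k(0, cons(0, e)), e), cons(0, e)))  →  k(e, k(cons(k(0, cons(0, e)), e), cons(0, e)))   [R1 at 1]
2. k(e, k(cons(k(0, cons(0, e)), e), cons(0, e)))  →  k(e, cons(k(0, cons(0, e)), e))   [R1 at 2]
3. k(e, cons(k(0, cons(0, e)), e))  →  k(e, cons(0, e))   [R1 at 2.1]
4. k(e, cons(0, e))  →  e   [R1 at ε]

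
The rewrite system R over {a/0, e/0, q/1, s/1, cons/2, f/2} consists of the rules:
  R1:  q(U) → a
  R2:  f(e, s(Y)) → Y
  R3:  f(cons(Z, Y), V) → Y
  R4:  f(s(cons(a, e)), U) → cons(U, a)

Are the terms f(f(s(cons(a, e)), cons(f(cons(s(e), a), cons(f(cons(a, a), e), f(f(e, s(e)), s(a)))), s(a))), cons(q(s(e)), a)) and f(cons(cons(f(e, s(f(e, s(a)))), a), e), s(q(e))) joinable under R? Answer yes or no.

Reduce t₁ = f(f(s(cons(a, e)), cons(f(cons(s(e), a), cons(f(cons(a, a), e), f(f(e, s(e)), s(a)))), s(a))), cons(q(s(e)), a)):
1. f(f(s(cons(a, e)), cons(f(cons(s(e), a), cons(f(cons(a, a), e), f(f(e, s(e)), s(a)))), s(a))), cons(q(s(e)), a))  →  f(cons(cons(f(cons(s(e), a), cons(f(cons(a, a), e), f(f(e, s(e)), s(a)))), s(a)), a), cons(q(s(e)), a))   [R4 at 1]
2. f(cons(cons(f(cons(s(e), a), cons(f(cons(a, a), e), f(f(e, s(e)), s(a)))), s(a)), a), cons(q(s(e)), a))  →  a   [R3 at ε]

Reduce t₂ = f(cons(cons(f(e, s(f(e, s(a)))), a), e), s(q(e))):
1. f(cons(cons(f(e, s(f(e, s(a)))), a), e), s(q(e)))  →  e   [R3 at ε]

no — NF(t₁) = a, NF(t₂) = e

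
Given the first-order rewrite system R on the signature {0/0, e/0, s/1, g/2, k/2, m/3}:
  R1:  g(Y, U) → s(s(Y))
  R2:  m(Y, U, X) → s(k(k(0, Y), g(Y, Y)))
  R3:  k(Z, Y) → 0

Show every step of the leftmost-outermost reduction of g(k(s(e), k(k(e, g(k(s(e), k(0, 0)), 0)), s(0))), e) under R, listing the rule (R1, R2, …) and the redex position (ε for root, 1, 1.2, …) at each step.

s(s(0))

1. g(k(s(e), k(k(e, g(k(s(e), k(0, 0)), 0)), s(0))), e)  →  s(s(k(s(e), k(k(e, g(k(s(e), k(0, 0)), 0)), s(0)))))   [R1 at ε]
2. s(s(k(s(e), k(k(e, g(k(s(e), k(0, 0)), 0)), s(0)))))  →  s(s(0))   [R3 at 1.1]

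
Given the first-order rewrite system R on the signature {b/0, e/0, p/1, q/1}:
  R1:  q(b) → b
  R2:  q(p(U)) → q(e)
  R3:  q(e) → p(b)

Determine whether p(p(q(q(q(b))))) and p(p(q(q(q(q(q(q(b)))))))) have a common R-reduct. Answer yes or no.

Reduce t₁ = p(p(q(q(q(b))))):
1. p(p(q(q(q(b)))))  →  p(p(q(q(b))))   [R1 at 1.1.1.1]
2. p(p(q(q(b))))  →  p(p(q(b)))   [R1 at 1.1.1]
3. p(p(q(b)))  →  p(p(b))   [R1 at 1.1]

Reduce t₂ = p(p(q(q(q(q(q(q(b)))))))):
1. p(p(q(q(q(q(q(q(b))))))))  →  p(p(q(q(q(q(q(b)))))))   [R1 at 1.1.1.1.1.1.1]
2. p(p(q(q(q(q(q(b)))))))  →  p(p(q(q(q(q(b))))))   [R1 at 1.1.1.1.1.1]
3. p(p(q(q(q(q(b))))))  →  p(p(q(q(q(b)))))   [R1 at 1.1.1.1.1]
4. p(p(q(q(q(b)))))  →  p(p(q(q(b))))   [R1 at 1.1.1.1]
5. p(p(q(q(b))))  →  p(p(q(b)))   [R1 at 1.1.1]
6. p(p(q(b)))  →  p(p(b))   [R1 at 1.1]

yes — NF(t₁) = p(p(b)), NF(t₂) = p(p(b))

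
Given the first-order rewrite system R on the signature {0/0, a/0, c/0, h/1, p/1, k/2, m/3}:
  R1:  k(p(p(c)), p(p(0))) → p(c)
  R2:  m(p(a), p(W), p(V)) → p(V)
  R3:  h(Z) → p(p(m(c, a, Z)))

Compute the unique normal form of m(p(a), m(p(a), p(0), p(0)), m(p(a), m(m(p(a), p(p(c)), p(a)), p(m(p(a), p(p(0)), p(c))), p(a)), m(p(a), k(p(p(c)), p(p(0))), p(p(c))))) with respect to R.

p(p(c))

1. m(p(a), m(p(a), p(0), p(0)), m(p(a), m(m(p(a), p(p(c)), p(a)), p(m(p(a), p(p(0)), p(c))), p(a)), m(p(a), k(p(p(c)), p(p(0))), p(p(c)))))  →  m(p(a), p(0), m(p(a), m(m(p(a), p(p(c)), p(a)), p(m(p(a), p(p(0)), p(c))), p(a)), m(p(a), k(p(p(c)), p(p(0))), p(p(c)))))   [R2 at 2]
2. m(p(a), p(0), m(p(a), m(m(p(a), p(p(c)), p(a)), p(m(p(a), p(p(0)), p(c))), p(a)), m(p(a), k(p(p(c)), p(p(0))), p(p(c)))))  →  m(p(a), p(0), m(p(a), m(p(a), p(m(p(a), p(p(0)), p(c))), p(a)), m(p(a), k(p(p(c)), p(p(0))), p(p(c)))))   [R2 at 3.2.1]
3. m(p(a), p(0), m(p(a), m(p(a), p(m(p(a), p(p(0)), p(c))), p(a)), m(p(a), k(p(p(c)), p(p(0))), p(p(c)))))  →  m(p(a), p(0), m(p(a), p(a), m(p(a), k(p(p(c)), p(p(0))), p(p(c)))))   [R2 at 3.2]
4. m(p(a), p(0), m(p(a), p(a), m(p(a), k(p(p(c)), p(p(0))), p(p(c)))))  →  m(p(a), p(0), m(p(a), p(a), m(p(a), p(c), p(p(c)))))   [R1 at 3.3.2]
5. m(p(a), p(0), m(p(a), p(a), m(p(a), p(c), p(p(c)))))  →  m(p(a), p(0), m(p(a), p(a), p(p(c))))   [R2 at 3.3]
6. m(p(a), p(0), m(p(a), p(a), p(p(c))))  →  m(p(a), p(0), p(p(c)))   [R2 at 3]
7. m(p(a), p(0), p(p(c)))  →  p(p(c))   [R2 at ε]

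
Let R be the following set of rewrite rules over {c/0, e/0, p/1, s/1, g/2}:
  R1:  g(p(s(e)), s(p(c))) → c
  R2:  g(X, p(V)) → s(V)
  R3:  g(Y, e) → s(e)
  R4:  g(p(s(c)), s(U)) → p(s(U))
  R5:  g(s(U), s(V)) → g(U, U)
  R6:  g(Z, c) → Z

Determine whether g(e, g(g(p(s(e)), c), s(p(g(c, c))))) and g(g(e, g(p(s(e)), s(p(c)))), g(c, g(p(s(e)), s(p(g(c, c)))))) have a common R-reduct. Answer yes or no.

yes — NF(t₁) = e, NF(t₂) = e

Reduce t₁ = g(e, g(g(p(s(e)), c), s(p(g(c, c))))):
1. g(e, g(g(p(s(e)), c), s(p(g(c, c)))))  →  g(e, g(p(s(e)), s(p(g(c, c)))))   [R6 at 2.1]
2. g(e, g(p(s(e)), s(p(g(c, c)))))  →  g(e, g(p(s(e)), s(p(c))))   [R6 at 2.2.1.1]
3. g(e, g(p(s(e)), s(p(c))))  →  g(e, c)   [R1 at 2]
4. g(e, c)  →  e   [R6 at ε]

Reduce t₂ = g(g(e, g(p(s(e)), s(p(c)))), g(c, g(p(s(e)), s(p(g(c, c)))))):
1. g(g(e, g(p(s(e)), s(p(c)))), g(c, g(p(s(e)), s(p(g(c, c))))))  →  g(g(e, c), g(c, g(p(s(e)), s(p(g(c, c))))))   [R1 at 1.2]
2. g(g(e, c), g(c, g(p(s(e)), s(p(g(c, c))))))  →  g(e, g(c, g(p(s(e)), s(p(g(c, c))))))   [R6 at 1]
3. g(e, g(c, g(p(s(e)), s(p(g(c, c))))))  →  g(e, g(c, g(p(s(e)), s(p(c)))))   [R6 at 2.2.2.1.1]
4. g(e, g(c, g(p(s(e)), s(p(c)))))  →  g(e, g(c, c))   [R1 at 2.2]
5. g(e, g(c, c))  →  g(e, c)   [R6 at 2]
6. g(e, c)  →  e   [R6 at ε]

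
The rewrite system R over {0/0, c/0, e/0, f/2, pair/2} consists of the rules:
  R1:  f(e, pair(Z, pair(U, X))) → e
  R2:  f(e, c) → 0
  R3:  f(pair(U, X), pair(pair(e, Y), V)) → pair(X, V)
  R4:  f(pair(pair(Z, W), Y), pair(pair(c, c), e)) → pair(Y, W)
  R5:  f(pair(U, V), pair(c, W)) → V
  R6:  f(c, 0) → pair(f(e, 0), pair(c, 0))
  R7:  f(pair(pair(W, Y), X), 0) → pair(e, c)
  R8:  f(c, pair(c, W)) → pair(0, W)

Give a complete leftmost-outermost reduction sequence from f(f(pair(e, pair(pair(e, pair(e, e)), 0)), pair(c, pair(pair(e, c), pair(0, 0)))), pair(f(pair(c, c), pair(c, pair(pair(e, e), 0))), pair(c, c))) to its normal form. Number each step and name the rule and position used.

1. f(f(pair(e, pair(pair(e, pair(e, e)), 0)), pair(c, pair(pair(e, c), pair(0, 0)))), pair(f(pair(c, c), pair(c, pair(pair(e, e), 0))), pair(c, c)))  →  f(pair(pair(e, pair(e, e)), 0), pair(f(pair(c, c), pair(c, pair(pair(e, e), 0))), pair(c, c)))   [R5 at 1]
2. f(pair(pair(e, pair(e, e)), 0), pair(f(pair(c, c), pair(c, pair(pair(e, e), 0))), pair(c, c)))  →  f(pair(pair(e, pair(e, e)), 0), pair(c, pair(c, c)))   [R5 at 2.1]
3. f(pair(pair(e, pair(e, e)), 0), pair(c, pair(c, c)))  →  0   [R5 at ε]

0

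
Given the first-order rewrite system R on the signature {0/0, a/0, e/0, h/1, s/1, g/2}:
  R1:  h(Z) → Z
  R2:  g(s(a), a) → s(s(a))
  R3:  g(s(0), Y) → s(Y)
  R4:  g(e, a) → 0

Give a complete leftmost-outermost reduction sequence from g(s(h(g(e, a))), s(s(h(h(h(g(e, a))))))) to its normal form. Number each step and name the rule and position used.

s(s(s(0)))

1. g(s(h(g(e, a))), s(s(h(h(h(g(e, a)))))))  →  g(s(g(e, a)), s(s(h(h(h(g(e, a)))))))   [R1 at 1.1]
2. g(s(g(e, a)), s(s(h(h(h(g(e, a)))))))  →  g(s(0), s(s(h(h(h(g(e, a)))))))   [R4 at 1.1]
3. g(s(0), s(s(h(h(h(g(e, a)))))))  →  s(s(s(h(h(h(g(e, a)))))))   [R3 at ε]
4. s(s(s(h(h(h(g(e, a)))))))  →  s(s(s(h(h(g(e, a))))))   [R1 at 1.1.1]
5. s(s(s(h(h(g(e, a))))))  →  s(s(s(h(g(e, a)))))   [R1 at 1.1.1]
6. s(s(s(h(g(e, a)))))  →  s(s(s(g(e, a))))   [R1 at 1.1.1]
7. s(s(s(g(e, a))))  →  s(s(s(0)))   [R4 at 1.1.1]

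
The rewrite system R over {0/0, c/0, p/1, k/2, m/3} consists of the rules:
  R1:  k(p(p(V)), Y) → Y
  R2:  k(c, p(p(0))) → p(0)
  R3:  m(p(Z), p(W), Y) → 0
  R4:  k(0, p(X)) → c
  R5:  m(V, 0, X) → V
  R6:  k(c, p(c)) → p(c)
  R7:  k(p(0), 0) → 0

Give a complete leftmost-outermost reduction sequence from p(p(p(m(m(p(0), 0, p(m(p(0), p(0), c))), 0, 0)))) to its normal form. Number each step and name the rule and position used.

p(p(p(p(0))))

1. p(p(p(m(m(p(0), 0, p(m(p(0), p(0), c))), 0, 0))))  →  p(p(p(m(p(0), 0, p(m(p(0), p(0), c))))))   [R5 at 1.1.1]
2. p(p(p(m(p(0), 0, p(m(p(0), p(0), c))))))  →  p(p(p(p(0))))   [R5 at 1.1.1]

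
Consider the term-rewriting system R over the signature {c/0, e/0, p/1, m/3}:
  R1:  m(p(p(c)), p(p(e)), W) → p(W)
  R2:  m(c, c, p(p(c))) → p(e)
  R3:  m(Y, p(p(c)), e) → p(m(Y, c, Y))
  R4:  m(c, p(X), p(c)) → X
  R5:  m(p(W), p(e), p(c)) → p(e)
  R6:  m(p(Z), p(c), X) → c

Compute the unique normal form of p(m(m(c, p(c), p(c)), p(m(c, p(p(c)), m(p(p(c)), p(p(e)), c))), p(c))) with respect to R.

p(p(c))

1. p(m(m(c, p(c), p(c)), p(m(c, p(p(c)), m(p(p(c)), p(p(e)), c))), p(c)))  →  p(m(c, p(m(c, p(p(c)), m(p(p(c)), p(p(e)), c))), p(c)))   [R4 at 1.1]
2. p(m(c, p(m(c, p(p(c)), m(p(p(c)), p(p(e)), c))), p(c)))  →  p(m(c, p(p(c)), m(p(p(c)), p(p(e)), c)))   [R4 at 1]
3. p(m(c, p(p(c)), m(p(p(c)), p(p(e)), c)))  →  p(m(c, p(p(c)), p(c)))   [R1 at 1.3]
4. p(m(c, p(p(c)), p(c)))  →  p(p(c))   [R4 at 1]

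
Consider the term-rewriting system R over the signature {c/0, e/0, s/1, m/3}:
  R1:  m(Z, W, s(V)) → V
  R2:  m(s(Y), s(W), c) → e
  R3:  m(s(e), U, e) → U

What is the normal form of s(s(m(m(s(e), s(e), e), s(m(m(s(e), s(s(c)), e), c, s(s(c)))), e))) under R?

1. s(s(m(m(s(e), s(e), e), s(m(m(s(e), s(s(c)), e), c, s(s(c)))), e)))  →  s(s(m(s(e), s(m(m(s(e), s(s(c)), e), c, s(s(c)))), e)))   [R3 at 1.1.1]
2. s(s(m(s(e), s(m(m(s(e), s(s(c)), e), c, s(s(c)))), e)))  →  s(s(s(m(m(s(e), s(s(c)), e), c, s(s(c))))))   [R3 at 1.1]
3. s(s(s(m(m(s(e), s(s(c)), e), c, s(s(c))))))  →  s(s(s(s(c))))   [R1 at 1.1.1]

s(s(s(s(c))))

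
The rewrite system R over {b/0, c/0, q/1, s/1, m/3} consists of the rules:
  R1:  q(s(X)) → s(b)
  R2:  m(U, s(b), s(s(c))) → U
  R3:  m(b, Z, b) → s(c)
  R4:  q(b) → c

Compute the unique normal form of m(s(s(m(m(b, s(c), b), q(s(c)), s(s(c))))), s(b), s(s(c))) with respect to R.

s(s(s(c)))

1. m(s(s(m(m(b, s(c), b), q(s(c)), s(s(c))))), s(b), s(s(c)))  →  s(s(m(m(b, s(c), b), q(s(c)), s(s(c)))))   [R2 at ε]
2. s(s(m(m(b, s(c), b), q(s(c)), s(s(c)))))  →  s(s(m(s(c), q(s(c)), s(s(c)))))   [R3 at 1.1.1]
3. s(s(m(s(c), q(s(c)), s(s(c)))))  →  s(s(m(s(c), s(b), s(s(c)))))   [R1 at 1.1.2]
4. s(s(m(s(c), s(b), s(s(c)))))  →  s(s(s(c)))   [R2 at 1.1]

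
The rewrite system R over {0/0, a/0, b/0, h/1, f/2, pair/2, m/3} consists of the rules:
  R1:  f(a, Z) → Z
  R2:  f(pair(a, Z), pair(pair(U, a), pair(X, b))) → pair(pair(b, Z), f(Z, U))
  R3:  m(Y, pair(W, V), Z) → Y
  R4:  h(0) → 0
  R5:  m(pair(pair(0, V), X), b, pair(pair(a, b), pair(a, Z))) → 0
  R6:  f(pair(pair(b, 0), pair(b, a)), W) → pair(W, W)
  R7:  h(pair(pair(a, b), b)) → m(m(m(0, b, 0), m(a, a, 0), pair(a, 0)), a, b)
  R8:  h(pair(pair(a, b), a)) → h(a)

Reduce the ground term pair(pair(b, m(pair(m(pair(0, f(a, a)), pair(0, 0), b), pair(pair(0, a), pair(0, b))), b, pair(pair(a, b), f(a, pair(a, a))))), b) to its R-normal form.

1. pair(pair(b, m(pair(m(pair(0, f(a, a)), pair(0, 0), b), pair(pair(0, a), pair(0, b))), b, pair(pair(a, b), f(a, pair(a, a))))), b)  →  pair(pair(b, m(pair(pair(0, f(a, a)), pair(pair(0, a), pair(0, b))), b, pair(pair(a, b), f(a, pair(a, a))))), b)   [R3 at 1.2.1.1]
2. pair(pair(b, m(pair(pair(0, f(a, a)), pair(pair(0, a), pair(0, b))), b, pair(pair(a, b), f(a, pair(a, a))))), b)  →  pair(pair(b, m(pair(pair(0, a), pair(pair(0, a), pair(0, b))), b, pair(pair(a, b), f(a, pair(a, a))))), b)   [R1 at 1.2.1.1.2]
3. pair(pair(b, m(pair(pair(0, a), pair(pair(0, a), pair(0, b))), b, pair(pair(a, b), f(a, pair(a, a))))), b)  →  pair(pair(b, m(pair(pair(0, a), pair(pair(0, a), pair(0, b))), b, pair(pair(a, b), pair(a, a)))), b)   [R1 at 1.2.3.2]
4. pair(pair(b, m(pair(pair(0, a), pair(pair(0, a), pair(0, b))), b, pair(pair(a, b), pair(a, a)))), b)  →  pair(pair(b, 0), b)   [R5 at 1.2]

pair(pair(b, 0), b)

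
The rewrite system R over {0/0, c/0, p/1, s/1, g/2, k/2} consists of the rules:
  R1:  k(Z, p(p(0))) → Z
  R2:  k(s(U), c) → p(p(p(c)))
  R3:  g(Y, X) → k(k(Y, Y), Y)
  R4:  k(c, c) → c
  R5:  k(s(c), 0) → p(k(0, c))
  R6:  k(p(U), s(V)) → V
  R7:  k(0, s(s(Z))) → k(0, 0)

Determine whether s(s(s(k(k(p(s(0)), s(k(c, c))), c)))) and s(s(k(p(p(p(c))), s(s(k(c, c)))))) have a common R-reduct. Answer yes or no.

Reduce t₁ = s(s(s(k(k(p(s(0)), s(k(c, c))), c)))):
1. s(s(s(k(k(p(s(0)), s(k(c, c))), c))))  →  s(s(s(k(k(c, c), c))))   [R6 at 1.1.1.1]
2. s(s(s(k(k(c, c), c))))  →  s(s(s(k(c, c))))   [R4 at 1.1.1.1]
3. s(s(s(k(c, c))))  →  s(s(s(c)))   [R4 at 1.1.1]

Reduce t₂ = s(s(k(p(p(p(c))), s(s(k(c, c)))))):
1. s(s(k(p(p(p(c))), s(s(k(c, c))))))  →  s(s(s(k(c, c))))   [R6 at 1.1]
2. s(s(s(k(c, c))))  →  s(s(s(c)))   [R4 at 1.1.1]

yes — NF(t₁) = s(s(s(c))), NF(t₂) = s(s(s(c)))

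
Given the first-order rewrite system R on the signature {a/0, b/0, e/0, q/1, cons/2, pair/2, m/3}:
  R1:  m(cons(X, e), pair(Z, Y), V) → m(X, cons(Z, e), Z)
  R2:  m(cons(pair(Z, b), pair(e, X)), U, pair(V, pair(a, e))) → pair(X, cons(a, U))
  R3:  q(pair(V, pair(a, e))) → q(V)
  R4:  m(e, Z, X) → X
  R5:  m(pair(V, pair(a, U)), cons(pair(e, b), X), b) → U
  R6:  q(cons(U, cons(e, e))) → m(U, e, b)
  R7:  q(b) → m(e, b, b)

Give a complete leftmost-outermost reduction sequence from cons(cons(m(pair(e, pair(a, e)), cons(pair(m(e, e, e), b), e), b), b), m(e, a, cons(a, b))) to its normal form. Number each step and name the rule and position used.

1. cons(cons(m(pair(e, pair(a, e)), cons(pair(m(e, e, e), b), e), b), b), m(e, a, cons(a, b)))  →  cons(cons(m(pair(e, pair(a, e)), cons(pair(e, b), e), b), b), m(e, a, cons(a, b)))   [R4 at 1.1.2.1.1]
2. cons(cons(m(pair(e, pair(a, e)), cons(pair(e, b), e), b), b), m(e, a, cons(a, b)))  →  cons(cons(e, b), m(e, a, cons(a, b)))   [R5 at 1.1]
3. cons(cons(e, b), m(e, a, cons(a, b)))  →  cons(cons(e, b), cons(a, b))   [R4 at 2]

cons(cons(e, b), cons(a, b))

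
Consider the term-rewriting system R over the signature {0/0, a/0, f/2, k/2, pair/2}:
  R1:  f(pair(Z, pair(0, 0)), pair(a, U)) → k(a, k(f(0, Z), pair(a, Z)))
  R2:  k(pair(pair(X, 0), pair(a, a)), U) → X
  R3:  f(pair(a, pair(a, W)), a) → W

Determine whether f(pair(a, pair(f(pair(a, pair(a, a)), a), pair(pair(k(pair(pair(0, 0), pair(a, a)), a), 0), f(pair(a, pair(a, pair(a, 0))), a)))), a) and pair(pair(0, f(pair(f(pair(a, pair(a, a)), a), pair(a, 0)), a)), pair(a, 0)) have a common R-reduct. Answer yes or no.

Reduce t₁ = f(pair(a, pair(f(pair(a, pair(a, a)), a), pair(pair(k(pair(pair(0, 0), pair(a, a)), a), 0), f(pair(a, pair(a, pair(a, 0))), a)))), a):
1. f(pair(a, pair(f(pair(a, pair(a, a)), a), pair(pair(k(pair(pair(0, 0), pair(a, a)), a), 0), f(pair(a, pair(a, pair(a, 0))), a)))), a)  →  f(pair(a, pair(a, pair(pair(k(pair(pair(0, 0), pair(a, a)), a), 0), f(pair(a, pair(a, pair(a, 0))), a)))), a)   [R3 at 1.2.1]
2. f(pair(a, pair(a, pair(pair(k(pair(pair(0, 0), pair(a, a)), a), 0), f(pair(a, pair(a, pair(a, 0))), a)))), a)  →  pair(pair(k(pair(pair(0, 0), pair(a, a)), a), 0), f(pair(a, pair(a, pair(a, 0))), a))   [R3 at ε]
3. pair(pair(k(pair(pair(0, 0), pair(a, a)), a), 0), f(pair(a, pair(a, pair(a, 0))), a))  →  pair(pair(0, 0), f(pair(a, pair(a, pair(a, 0))), a))   [R2 at 1.1]
4. pair(pair(0, 0), f(pair(a, pair(a, pair(a, 0))), a))  →  pair(pair(0, 0), pair(a, 0))   [R3 at 2]

Reduce t₂ = pair(pair(0, f(pair(f(pair(a, pair(a, a)), a), pair(a, 0)), a)), pair(a, 0)):
1. pair(pair(0, f(pair(f(pair(a, pair(a, a)), a), pair(a, 0)), a)), pair(a, 0))  →  pair(pair(0, f(pair(a, pair(a, 0)), a)), pair(a, 0))   [R3 at 1.2.1.1]
2. pair(pair(0, f(pair(a, pair(a, 0)), a)), pair(a, 0))  →  pair(pair(0, 0), pair(a, 0))   [R3 at 1.2]

yes — NF(t₁) = pair(pair(0, 0), pair(a, 0)), NF(t₂) = pair(pair(0, 0), pair(a, 0))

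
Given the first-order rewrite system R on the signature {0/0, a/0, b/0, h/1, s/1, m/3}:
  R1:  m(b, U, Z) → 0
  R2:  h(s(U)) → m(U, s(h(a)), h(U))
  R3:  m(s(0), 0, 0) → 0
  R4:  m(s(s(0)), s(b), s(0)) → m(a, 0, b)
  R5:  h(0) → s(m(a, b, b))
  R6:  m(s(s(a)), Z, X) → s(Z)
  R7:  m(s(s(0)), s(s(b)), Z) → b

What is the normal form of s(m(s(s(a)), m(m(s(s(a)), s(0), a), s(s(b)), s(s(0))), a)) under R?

s(s(b))

1. s(m(s(s(a)), m(m(s(s(a)), s(0), a), s(s(b)), s(s(0))), a))  →  s(s(m(m(s(s(a)), s(0), a), s(s(b)), s(s(0)))))   [R6 at 1]
2. s(s(m(m(s(s(a)), s(0), a), s(s(b)), s(s(0)))))  →  s(s(m(s(s(0)), s(s(b)), s(s(0)))))   [R6 at 1.1.1]
3. s(s(m(s(s(0)), s(s(b)), s(s(0)))))  →  s(s(b))   [R7 at 1.1]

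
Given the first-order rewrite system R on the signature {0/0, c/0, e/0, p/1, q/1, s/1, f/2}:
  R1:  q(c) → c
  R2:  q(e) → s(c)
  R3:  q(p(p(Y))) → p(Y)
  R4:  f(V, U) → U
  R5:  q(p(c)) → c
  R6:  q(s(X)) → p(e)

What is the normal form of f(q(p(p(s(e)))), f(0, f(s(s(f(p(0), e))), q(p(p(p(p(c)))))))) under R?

1. f(q(p(p(s(e)))), f(0, f(s(s(f(p(0), e))), q(p(p(p(p(c))))))))  →  f(0, f(s(s(f(p(0), e))), q(p(p(p(p(c)))))))   [R4 at ε]
2. f(0, f(s(s(f(p(0), e))), q(p(p(p(p(c)))))))  →  f(s(s(f(p(0), e))), q(p(p(p(p(c))))))   [R4 at ε]
3. f(s(s(f(p(0), e))), q(p(p(p(p(c))))))  →  q(p(p(p(p(c)))))   [R4 at ε]
4. q(p(p(p(p(c)))))  →  p(p(p(c)))   [R3 at ε]

p(p(p(c)))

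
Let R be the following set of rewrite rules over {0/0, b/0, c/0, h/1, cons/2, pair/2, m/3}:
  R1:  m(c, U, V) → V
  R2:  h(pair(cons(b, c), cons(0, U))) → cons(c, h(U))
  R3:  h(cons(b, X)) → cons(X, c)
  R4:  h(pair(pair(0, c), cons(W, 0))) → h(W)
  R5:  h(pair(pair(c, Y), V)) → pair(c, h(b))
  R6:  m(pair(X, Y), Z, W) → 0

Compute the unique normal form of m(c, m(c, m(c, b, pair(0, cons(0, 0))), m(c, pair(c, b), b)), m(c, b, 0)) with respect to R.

1. m(c, m(c, m(c, b, pair(0, cons(0, 0))), m(c, pair(c, b), b)), m(c, b, 0))  →  m(c, b, 0)   [R1 at ε]
2. m(c, b, 0)  →  0   [R1 at ε]

0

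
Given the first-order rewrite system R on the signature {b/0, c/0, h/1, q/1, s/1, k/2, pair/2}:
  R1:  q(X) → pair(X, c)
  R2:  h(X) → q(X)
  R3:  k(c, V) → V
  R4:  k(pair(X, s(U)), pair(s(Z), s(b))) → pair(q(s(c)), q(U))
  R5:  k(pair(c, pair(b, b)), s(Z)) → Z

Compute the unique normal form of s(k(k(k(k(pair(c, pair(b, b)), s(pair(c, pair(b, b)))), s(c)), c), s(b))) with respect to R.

s(s(b))

1. s(k(k(k(k(pair(c, pair(b, b)), s(pair(c, pair(b, b)))), s(c)), c), s(b)))  →  s(k(k(k(pair(c, pair(b, b)), s(c)), c), s(b)))   [R5 at 1.1.1.1]
2. s(k(k(k(pair(c, pair(b, b)), s(c)), c), s(b)))  →  s(k(k(c, c), s(b)))   [R5 at 1.1.1]
3. s(k(k(c, c), s(b)))  →  s(k(c, s(b)))   [R3 at 1.1]
4. s(k(c, s(b)))  →  s(s(b))   [R3 at 1]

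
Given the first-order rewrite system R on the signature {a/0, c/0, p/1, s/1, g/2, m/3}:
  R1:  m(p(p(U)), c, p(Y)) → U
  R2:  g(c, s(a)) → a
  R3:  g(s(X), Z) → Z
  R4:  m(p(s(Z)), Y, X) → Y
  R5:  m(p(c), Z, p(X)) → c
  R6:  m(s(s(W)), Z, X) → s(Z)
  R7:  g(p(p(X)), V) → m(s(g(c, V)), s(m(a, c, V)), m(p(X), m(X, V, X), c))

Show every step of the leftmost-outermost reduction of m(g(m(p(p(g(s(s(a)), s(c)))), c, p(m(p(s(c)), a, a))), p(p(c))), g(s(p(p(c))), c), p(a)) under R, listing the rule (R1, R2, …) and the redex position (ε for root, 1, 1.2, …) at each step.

1. m(g(m(p(p(g(s(s(a)), s(c)))), c, p(m(p(s(c)), a, a))), p(p(c))), g(s(p(p(c))), c), p(a))  →  m(g(g(s(s(a)), s(c)), p(p(c))), g(s(p(p(c))), c), p(a))   [R1 at 1.1]
2. m(g(g(s(s(a)), s(c)), p(p(c))), g(s(p(p(c))), c), p(a))  →  m(g(s(c), p(p(c))), g(s(p(p(c))), c), p(a))   [R3 at 1.1]
3. m(g(s(c), p(p(c))), g(s(p(p(c))), c), p(a))  →  m(p(p(c)), g(s(p(p(c))), c), p(a))   [R3 at 1]
4. m(p(p(c)), g(s(p(p(c))), c), p(a))  →  m(p(p(c)), c, p(a))   [R3 at 2]
5. m(p(p(c)), c, p(a))  →  c   [R1 at ε]

c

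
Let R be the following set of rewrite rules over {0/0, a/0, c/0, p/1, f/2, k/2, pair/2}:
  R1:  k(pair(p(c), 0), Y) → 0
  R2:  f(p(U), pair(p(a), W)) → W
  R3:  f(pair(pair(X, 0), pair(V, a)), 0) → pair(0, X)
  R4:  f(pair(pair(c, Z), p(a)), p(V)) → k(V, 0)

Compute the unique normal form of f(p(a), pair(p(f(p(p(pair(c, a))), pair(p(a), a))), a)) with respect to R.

1. f(p(a), pair(p(f(p(p(pair(c, a))), pair(p(a), a))), a))  →  f(p(a), pair(p(a), a))   [R2 at 2.1.1]
2. f(p(a), pair(p(a), a))  →  a   [R2 at ε]

a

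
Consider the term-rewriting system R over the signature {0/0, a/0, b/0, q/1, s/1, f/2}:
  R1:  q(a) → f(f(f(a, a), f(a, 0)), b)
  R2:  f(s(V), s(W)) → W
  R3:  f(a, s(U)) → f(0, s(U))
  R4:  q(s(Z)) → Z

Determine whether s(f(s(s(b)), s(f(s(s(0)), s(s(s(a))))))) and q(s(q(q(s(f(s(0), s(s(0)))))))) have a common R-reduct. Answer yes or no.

no — NF(t₁) = s(s(s(a))), NF(t₂) = 0

Reduce t₁ = s(f(s(s(b)), s(f(s(s(0)), s(s(s(a))))))):
1. s(f(s(s(b)), s(f(s(s(0)), s(s(s(a)))))))  →  s(f(s(s(0)), s(s(s(a)))))   [R2 at 1]
2. s(f(s(s(0)), s(s(s(a)))))  →  s(s(s(a)))   [R2 at 1]

Reduce t₂ = q(s(q(q(s(f(s(0), s(s(0)))))))):
1. q(s(q(q(s(f(s(0), s(s(0))))))))  →  q(q(s(f(s(0), s(s(0))))))   [R4 at ε]
2. q(q(s(f(s(0), s(s(0))))))  →  q(f(s(0), s(s(0))))   [R4 at 1]
3. q(f(s(0), s(s(0))))  →  q(s(0))   [R2 at 1]
4. q(s(0))  →  0   [R4 at ε]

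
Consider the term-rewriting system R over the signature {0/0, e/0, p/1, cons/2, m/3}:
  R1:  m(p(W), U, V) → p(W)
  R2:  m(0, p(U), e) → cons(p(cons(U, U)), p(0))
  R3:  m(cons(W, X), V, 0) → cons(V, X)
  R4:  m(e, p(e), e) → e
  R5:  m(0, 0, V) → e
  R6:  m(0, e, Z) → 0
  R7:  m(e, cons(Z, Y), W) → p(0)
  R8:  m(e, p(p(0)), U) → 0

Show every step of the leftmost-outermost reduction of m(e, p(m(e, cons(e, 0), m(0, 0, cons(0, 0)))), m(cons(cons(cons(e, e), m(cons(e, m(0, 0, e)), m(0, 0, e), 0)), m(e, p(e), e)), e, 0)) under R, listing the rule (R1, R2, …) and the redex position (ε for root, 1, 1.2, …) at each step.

0

1. m(e, p(m(e, cons(e, 0), m(0, 0, cons(0, 0)))), m(cons(cons(cons(e, e), m(cons(e, m(0, 0, e)), m(0, 0, e), 0)), m(e, p(e), e)), e, 0))  →  m(e, p(p(0)), m(cons(cons(cons(e, e), m(cons(e, m(0, 0, e)), m(0, 0, e), 0)), m(e, p(e), e)), e, 0))   [R7 at 2.1]
2. m(e, p(p(0)), m(cons(cons(cons(e, e), m(cons(e, m(0, 0, e)), m(0, 0, e), 0)), m(e, p(e), e)), e, 0))  →  0   [R8 at ε]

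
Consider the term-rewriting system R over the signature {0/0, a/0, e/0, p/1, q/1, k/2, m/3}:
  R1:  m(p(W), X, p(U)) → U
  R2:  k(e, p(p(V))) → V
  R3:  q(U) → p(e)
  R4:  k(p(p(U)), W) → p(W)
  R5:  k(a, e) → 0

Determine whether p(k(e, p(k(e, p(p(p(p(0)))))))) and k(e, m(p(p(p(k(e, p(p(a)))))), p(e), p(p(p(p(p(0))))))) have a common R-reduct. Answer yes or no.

Reduce t₁ = p(k(e, p(k(e, p(p(p(p(0)))))))):
1. p(k(e, p(k(e, p(p(p(p(0))))))))  →  p(k(e, p(p(p(0)))))   [R2 at 1.2.1]
2. p(k(e, p(p(p(0)))))  →  p(p(0))   [R2 at 1]

Reduce t₂ = k(e, m(p(p(p(k(e, p(p(a)))))), p(e), p(p(p(p(p(0))))))):
1. k(e, m(p(p(p(k(e, p(p(a)))))), p(e), p(p(p(p(p(0)))))))  →  k(e, p(p(p(p(0)))))   [R1 at 2]
2. k(e, p(p(p(p(0)))))  →  p(p(0))   [R2 at ε]

yes — NF(t₁) = p(p(0)), NF(t₂) = p(p(0))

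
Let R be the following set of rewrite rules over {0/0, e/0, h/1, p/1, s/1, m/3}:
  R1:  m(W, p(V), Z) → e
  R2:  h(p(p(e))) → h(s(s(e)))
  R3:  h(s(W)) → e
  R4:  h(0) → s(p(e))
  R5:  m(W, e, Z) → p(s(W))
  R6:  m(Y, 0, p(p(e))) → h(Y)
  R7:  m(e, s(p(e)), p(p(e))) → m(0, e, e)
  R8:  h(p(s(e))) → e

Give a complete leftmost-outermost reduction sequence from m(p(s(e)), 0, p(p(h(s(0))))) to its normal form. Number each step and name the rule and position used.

1. m(p(s(e)), 0, p(p(h(s(0)))))  →  m(p(s(e)), 0, p(p(e)))   [R3 at 3.1.1]
2. m(p(s(e)), 0, p(p(e)))  →  h(p(s(e)))   [R6 at ε]
3. h(p(s(e)))  →  e   [R8 at ε]

e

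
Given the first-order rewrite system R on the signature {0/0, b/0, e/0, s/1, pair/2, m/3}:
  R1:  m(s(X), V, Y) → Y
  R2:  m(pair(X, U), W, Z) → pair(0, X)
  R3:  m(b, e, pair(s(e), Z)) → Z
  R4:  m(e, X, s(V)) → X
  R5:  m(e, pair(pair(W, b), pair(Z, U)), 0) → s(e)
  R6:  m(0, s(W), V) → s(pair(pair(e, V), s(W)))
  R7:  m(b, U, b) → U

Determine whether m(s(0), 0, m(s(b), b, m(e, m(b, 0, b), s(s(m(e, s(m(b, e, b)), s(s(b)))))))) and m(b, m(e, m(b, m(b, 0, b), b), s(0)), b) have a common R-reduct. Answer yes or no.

yes — NF(t₁) = 0, NF(t₂) = 0

Reduce t₁ = m(s(0), 0, m(s(b), b, m(e, m(b, 0, b), s(s(m(e, s(m(b, e, b)), s(s(b)))))))):
1. m(s(0), 0, m(s(b), b, m(e, m(b, 0, b), s(s(m(e, s(m(b, e, b)), s(s(b))))))))  →  m(s(b), b, m(e, m(b, 0, b), s(s(m(e, s(m(b, e, b)), s(s(b)))))))   [R1 at ε]
2. m(s(b), b, m(e, m(b, 0, b), s(s(m(e, s(m(b, e, b)), s(s(b)))))))  →  m(e, m(b, 0, b), s(s(m(e, s(m(b, e, b)), s(s(b))))))   [R1 at ε]
3. m(e, m(b, 0, b), s(s(m(e, s(m(b, e, b)), s(s(b))))))  →  m(b, 0, b)   [R4 at ε]
4. m(b, 0, b)  →  0   [R7 at ε]

Reduce t₂ = m(b, m(e, m(b, m(b, 0, b), b), s(0)), b):
1. m(b, m(e, m(b, m(b, 0, b), b), s(0)), b)  →  m(e, m(b, m(b, 0, b), b), s(0))   [R7 at ε]
2. m(e, m(b, m(b, 0, b), b), s(0))  →  m(b, m(b, 0, b), b)   [R4 at ε]
3. m(b, m(b, 0, b), b)  →  m(b, 0, b)   [R7 at ε]
4. m(b, 0, b)  →  0   [R7 at ε]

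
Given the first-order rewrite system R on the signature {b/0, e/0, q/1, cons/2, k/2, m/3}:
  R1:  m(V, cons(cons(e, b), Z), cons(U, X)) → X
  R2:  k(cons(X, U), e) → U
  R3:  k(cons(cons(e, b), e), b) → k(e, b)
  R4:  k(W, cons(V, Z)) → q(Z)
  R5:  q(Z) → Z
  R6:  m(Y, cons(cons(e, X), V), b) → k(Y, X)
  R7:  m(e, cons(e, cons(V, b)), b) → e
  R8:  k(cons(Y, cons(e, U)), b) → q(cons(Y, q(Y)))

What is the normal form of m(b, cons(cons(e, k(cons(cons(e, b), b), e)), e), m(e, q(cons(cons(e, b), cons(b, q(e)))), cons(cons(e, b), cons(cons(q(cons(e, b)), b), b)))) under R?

1. m(b, cons(cons(e, k(cons(cons(e, b), b), e)), e), m(e, q(cons(cons(e, b), cons(b, q(e)))), cons(cons(e, b), cons(cons(q(cons(e, b)), b), b))))  →  m(b, cons(cons(e, b), e), m(e, q(cons(cons(e, b), cons(b, q(e)))), cons(cons(e, b), cons(cons(q(cons(e, b)), b), b))))   [R2 at 2.1.2]
2. m(b, cons(cons(e, b), e), m(e, q(cons(cons(e, b), cons(b, q(e)))), cons(cons(e, b), cons(cons(q(cons(e, b)), b), b))))  →  m(b, cons(cons(e, b), e), m(e, cons(cons(e, b), cons(b, q(e))), cons(cons(e, b), cons(cons(q(cons(e, b)), b), b))))   [R5 at 3.2]
3. m(b, cons(cons(e, b), e), m(e, cons(cons(e, b), cons(b, q(e))), cons(cons(e, b), cons(cons(q(cons(e, b)), b), b))))  →  m(b, cons(cons(e, b), e), cons(cons(q(cons(e, b)), b), b))   [R1 at 3]
4. m(b, cons(cons(e, b), e), cons(cons(q(cons(e, b)), b), b))  →  b   [R1 at ε]

b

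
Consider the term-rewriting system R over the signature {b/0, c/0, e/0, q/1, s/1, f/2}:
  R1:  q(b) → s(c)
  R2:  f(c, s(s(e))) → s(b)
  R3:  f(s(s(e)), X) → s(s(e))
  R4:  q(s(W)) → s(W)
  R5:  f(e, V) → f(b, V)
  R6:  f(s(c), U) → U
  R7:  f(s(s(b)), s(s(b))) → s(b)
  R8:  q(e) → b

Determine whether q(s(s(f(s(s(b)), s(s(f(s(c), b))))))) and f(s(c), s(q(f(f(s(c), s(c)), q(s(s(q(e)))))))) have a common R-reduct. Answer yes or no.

Reduce t₁ = q(s(s(f(s(s(b)), s(s(f(s(c), b))))))):
1. q(s(s(f(s(s(b)), s(s(f(s(c), b)))))))  →  s(s(f(s(s(b)), s(s(f(s(c), b))))))   [R4 at ε]
2. s(s(f(s(s(b)), s(s(f(s(c), b))))))  →  s(s(f(s(s(b)), s(s(b)))))   [R6 at 1.1.2.1.1]
3. s(s(f(s(s(b)), s(s(b)))))  →  s(s(s(b)))   [R7 at 1.1]

Reduce t₂ = f(s(c), s(q(f(f(s(c), s(c)), q(s(s(q(e)))))))):
1. f(s(c), s(q(f(f(s(c), s(c)), q(s(s(q(e))))))))  →  s(q(f(f(s(c), s(c)), q(s(s(q(e)))))))   [R6 at ε]
2. s(q(f(f(s(c), s(c)), q(s(s(q(e)))))))  →  s(q(f(s(c), q(s(s(q(e)))))))   [R6 at 1.1.1]
3. s(q(f(s(c), q(s(s(q(e)))))))  →  s(q(q(s(s(q(e))))))   [R6 at 1.1]
4. s(q(q(s(s(q(e))))))  →  s(q(s(s(q(e)))))   [R4 at 1.1]
5. s(q(s(s(q(e)))))  →  s(s(s(q(e))))   [R4 at 1]
6. s(s(s(q(e))))  →  s(s(s(b)))   [R8 at 1.1.1]

yes — NF(t₁) = s(s(s(b))), NF(t₂) = s(s(s(b)))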